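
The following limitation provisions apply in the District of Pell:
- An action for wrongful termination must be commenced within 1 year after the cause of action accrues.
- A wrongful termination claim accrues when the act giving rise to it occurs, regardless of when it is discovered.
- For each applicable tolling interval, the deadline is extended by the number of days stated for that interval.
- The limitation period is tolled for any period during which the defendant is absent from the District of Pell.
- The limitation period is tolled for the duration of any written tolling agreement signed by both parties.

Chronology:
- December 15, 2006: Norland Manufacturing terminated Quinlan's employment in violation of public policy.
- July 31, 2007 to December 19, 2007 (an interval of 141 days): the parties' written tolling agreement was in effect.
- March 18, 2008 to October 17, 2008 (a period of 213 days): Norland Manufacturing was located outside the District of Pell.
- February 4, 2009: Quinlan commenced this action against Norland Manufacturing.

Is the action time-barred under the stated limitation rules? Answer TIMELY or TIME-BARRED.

TIME-BARRED

The claim accrued on December 15, 2006, when the wrongful act occurred.
The untolled deadline — 1 year after December 15, 2006 — is December 15, 2007.
Because the written tolling agreement ran from July 31, 2007 to December 19, 2007, the deadline is extended by 141 days to May 4, 2008.
The defendant's absence from the jurisdiction from March 18, 2008 to October 17, 2008 tolled the period for 213 days, extending the deadline to December 3, 2008.
The February 4, 2009 filing falls after the December 3, 2008 deadline; the claim is time-barred.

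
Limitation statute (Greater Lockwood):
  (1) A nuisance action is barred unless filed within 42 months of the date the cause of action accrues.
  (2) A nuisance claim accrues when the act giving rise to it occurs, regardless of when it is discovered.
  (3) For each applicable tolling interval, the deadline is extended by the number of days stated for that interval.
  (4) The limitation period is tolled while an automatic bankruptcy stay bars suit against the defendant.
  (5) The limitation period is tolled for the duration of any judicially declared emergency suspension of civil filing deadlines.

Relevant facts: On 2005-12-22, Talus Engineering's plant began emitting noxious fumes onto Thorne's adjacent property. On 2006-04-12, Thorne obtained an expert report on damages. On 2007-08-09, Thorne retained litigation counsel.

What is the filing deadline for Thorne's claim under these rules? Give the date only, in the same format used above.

2009-06-22

The claim accrued on 2005-12-22, when the wrongful act occurred.
The untolled deadline — 42 months after 2005-12-22 — is 2009-06-22.
The other events in the timeline have no effect on the limitation period under the stated rules.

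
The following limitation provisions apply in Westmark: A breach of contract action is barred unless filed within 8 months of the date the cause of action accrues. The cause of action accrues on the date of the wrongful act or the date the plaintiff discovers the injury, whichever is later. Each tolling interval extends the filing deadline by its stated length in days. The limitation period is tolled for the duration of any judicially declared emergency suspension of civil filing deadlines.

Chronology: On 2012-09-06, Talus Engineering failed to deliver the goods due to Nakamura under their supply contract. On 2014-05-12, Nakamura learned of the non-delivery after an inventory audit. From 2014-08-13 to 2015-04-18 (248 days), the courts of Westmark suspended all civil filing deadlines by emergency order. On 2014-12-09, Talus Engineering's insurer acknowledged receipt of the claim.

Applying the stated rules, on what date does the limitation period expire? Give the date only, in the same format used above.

2015-09-17

The claim accrued on 2014-05-12 — the later of the 2012-09-06 act and the 2014-05-12 discovery.
8 months from 2014-05-12 is 2015-01-12.
The emergency suspension of filing deadlines from 2014-08-13 to 2015-04-18 tolled the period for 248 days, extending the deadline to 2015-09-17.
Nothing else in the chronology tolls or restarts the period.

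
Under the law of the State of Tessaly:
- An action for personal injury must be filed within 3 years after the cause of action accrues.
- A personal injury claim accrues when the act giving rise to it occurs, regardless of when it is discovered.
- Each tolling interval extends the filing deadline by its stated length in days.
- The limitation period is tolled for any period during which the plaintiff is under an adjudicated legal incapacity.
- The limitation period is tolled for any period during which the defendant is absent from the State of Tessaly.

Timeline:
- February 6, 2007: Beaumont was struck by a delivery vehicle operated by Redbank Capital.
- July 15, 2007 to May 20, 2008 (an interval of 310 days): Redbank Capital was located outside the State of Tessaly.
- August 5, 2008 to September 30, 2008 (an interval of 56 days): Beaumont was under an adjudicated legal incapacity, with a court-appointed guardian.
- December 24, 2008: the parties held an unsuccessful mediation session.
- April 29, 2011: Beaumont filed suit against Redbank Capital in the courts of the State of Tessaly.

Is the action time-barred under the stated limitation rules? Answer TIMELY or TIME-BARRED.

The limitation period began to run on February 6, 2007.
3 years from February 6, 2007 is February 6, 2010.
The defendant's absence from the jurisdiction from July 15, 2007 to May 20, 2008 tolled the period for 310 days, extending the deadline to December 13, 2010.
Because the plaintiff's legal incapacity ran from August 5, 2008 to September 30, 2008, the deadline is extended by 56 days to February 7, 2011.
The other events in the timeline have no effect on the limitation period under the stated rules.
Filing on April 29, 2011 missed the February 7, 2011 deadline — the action is time-barred.

TIME-BARRED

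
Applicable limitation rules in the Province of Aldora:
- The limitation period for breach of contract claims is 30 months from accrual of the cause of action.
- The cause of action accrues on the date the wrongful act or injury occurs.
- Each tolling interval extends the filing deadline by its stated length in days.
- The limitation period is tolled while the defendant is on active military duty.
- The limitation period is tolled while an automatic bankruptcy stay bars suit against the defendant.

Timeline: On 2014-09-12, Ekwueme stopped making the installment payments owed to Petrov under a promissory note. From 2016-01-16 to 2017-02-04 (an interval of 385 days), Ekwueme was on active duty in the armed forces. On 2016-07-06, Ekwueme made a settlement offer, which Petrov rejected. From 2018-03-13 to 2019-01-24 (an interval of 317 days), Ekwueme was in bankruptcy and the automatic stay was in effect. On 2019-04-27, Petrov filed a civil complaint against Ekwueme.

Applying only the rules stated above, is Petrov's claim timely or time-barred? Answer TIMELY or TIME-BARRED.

TIME-BARRED

The cause of action accrued on 2014-09-12, the date of the act.
The untolled deadline — 30 months after 2014-09-12 — is 2017-03-12.
The period was tolled for 385 days by the defendant's active military service (2016-01-16 to 2017-02-04), pushing the deadline to 2018-04-01.
The automatic bankruptcy stay from 2018-03-13 to 2019-01-24 tolled the period for 317 days, extending the deadline to 2019-02-12.
Nothing else in the chronology tolls or restarts the period.
Petrov filed on 2019-04-27, after the 2019-02-12 deadline, so the action is time-barred.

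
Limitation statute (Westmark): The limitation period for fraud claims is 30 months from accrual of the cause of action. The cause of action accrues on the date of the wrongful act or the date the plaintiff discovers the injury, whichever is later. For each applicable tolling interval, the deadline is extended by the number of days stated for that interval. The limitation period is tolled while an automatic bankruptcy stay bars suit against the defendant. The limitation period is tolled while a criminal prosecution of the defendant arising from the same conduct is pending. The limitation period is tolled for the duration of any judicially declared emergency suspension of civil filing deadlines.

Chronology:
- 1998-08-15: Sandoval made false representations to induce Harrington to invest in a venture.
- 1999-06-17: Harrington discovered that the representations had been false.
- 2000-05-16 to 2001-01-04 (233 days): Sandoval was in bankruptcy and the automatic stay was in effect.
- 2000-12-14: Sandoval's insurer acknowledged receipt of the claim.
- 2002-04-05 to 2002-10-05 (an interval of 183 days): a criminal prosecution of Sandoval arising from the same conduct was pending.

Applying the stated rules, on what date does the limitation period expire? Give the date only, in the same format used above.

Because discovery on 1999-06-17 post-dates the 1998-08-15 act, accrual under the later-of rule falls on 1999-06-17.
30 months from 1999-06-17 is 2001-12-17.
The period was tolled for 233 days by the automatic bankruptcy stay (2000-05-16 to 2001-01-04), pushing the deadline to 2002-08-07.
The pending criminal prosecution from 2002-04-05 to 2002-10-05 tolled the period for 183 days, extending the deadline to 2003-02-06.
Nothing else in the chronology tolls or restarts the period.

2003-02-06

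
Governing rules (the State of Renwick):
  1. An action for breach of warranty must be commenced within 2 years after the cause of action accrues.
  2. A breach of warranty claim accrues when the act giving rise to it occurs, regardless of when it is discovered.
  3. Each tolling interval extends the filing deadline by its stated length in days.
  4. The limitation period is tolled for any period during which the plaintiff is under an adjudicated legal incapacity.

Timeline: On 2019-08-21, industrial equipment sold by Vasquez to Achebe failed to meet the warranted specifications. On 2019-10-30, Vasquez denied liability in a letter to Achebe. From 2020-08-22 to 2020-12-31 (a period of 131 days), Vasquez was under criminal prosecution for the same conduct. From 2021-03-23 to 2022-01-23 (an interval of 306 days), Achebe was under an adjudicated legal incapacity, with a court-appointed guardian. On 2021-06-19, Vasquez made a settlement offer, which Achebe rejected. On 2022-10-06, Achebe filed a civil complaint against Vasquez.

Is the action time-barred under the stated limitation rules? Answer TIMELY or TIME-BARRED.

The cause of action accrued on 2019-08-21, the date of the act.
2 years from 2019-08-21 is 2021-08-21.
The period was tolled for 306 days by the plaintiff's legal incapacity (2021-03-23 to 2022-01-23), pushing the deadline to 2022-06-23.
The pending criminal prosecution from 2020-08-22 to 2020-12-31 does not toll the period, because no stated rule makes a criminal prosecution a tolling event.
None of the other events listed affects the running of the period under the stated rules.
The 2022-10-06 filing falls after the 2022-06-23 deadline; the claim is time-barred.

TIME-BARRED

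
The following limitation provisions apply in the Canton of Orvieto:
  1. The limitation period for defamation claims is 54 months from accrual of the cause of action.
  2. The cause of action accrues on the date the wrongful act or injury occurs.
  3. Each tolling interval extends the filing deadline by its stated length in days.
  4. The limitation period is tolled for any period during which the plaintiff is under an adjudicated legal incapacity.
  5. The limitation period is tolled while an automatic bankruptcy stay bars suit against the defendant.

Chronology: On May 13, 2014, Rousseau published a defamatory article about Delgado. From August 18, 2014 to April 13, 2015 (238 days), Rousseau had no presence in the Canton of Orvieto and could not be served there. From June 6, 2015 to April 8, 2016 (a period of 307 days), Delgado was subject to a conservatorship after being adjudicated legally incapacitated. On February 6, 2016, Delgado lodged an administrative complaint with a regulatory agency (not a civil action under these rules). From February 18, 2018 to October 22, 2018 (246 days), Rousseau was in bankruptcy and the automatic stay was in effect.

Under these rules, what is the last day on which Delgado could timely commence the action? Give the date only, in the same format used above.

The limitation period began to run on May 13, 2014.
The untolled deadline — 54 months after May 13, 2014 — is November 13, 2018.
The period was tolled for 307 days by the plaintiff's legal incapacity (June 6, 2015 to April 8, 2016), pushing the deadline to September 16, 2019.
The automatic bankruptcy stay from February 18, 2018 to October 22, 2018 tolled the period for 246 days, extending the deadline to May 19, 2020.
No stated provision tolls the period for the defendant's absence, so the interval from August 18, 2014 to April 13, 2015 has no effect on the deadline.
The other events in the timeline have no effect on the limitation period under the stated rules.

May 19, 2020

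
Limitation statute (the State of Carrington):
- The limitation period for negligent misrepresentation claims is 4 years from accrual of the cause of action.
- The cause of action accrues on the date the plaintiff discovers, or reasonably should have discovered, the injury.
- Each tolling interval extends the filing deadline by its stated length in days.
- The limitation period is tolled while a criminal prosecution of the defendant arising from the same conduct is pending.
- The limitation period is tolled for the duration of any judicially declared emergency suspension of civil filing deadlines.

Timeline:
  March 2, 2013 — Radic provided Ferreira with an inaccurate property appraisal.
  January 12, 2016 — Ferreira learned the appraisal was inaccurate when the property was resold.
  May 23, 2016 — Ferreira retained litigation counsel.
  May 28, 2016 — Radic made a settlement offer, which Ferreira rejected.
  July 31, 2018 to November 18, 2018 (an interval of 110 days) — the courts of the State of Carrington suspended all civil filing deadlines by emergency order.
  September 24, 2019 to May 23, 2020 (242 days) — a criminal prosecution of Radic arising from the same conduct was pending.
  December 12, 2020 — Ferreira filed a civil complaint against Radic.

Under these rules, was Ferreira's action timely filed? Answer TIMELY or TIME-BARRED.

TIMELY

Under the discovery rule, the claim accrued on January 12, 2016, when Ferreira discovered the injury — not on the March 2, 2013 date of the underlying act.
4 years from January 12, 2016 is January 12, 2020.
The period was tolled for 110 days by the emergency suspension of filing deadlines (July 31, 2018 to November 18, 2018), pushing the deadline to May 1, 2020.
Because the pending criminal prosecution ran from September 24, 2019 to May 23, 2020, the deadline is extended by 242 days to December 29, 2020.
The other events in the timeline have no effect on the limitation period under the stated rules.
Ferreira filed on December 12, 2020, before the December 29, 2020 deadline, so the action is timely.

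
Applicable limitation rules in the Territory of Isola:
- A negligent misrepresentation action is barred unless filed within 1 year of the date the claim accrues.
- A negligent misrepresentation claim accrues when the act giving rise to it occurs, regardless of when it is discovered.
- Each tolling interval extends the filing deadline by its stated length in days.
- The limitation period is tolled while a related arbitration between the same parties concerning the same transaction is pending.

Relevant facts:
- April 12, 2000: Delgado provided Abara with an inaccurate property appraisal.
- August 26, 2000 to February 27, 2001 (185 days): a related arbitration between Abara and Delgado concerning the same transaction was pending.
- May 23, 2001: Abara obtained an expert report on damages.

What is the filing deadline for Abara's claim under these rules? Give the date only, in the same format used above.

October 14, 2001

The limitation period began to run on April 12, 2000.
Adding the 1 year base period to April 12, 2000 gives a deadline of April 12, 2001, before any tolling.
The period was tolled for 185 days by the pending related arbitration (August 26, 2000 to February 27, 2001), pushing the deadline to October 14, 2001.
None of the other events listed affects the running of the period under the stated rules.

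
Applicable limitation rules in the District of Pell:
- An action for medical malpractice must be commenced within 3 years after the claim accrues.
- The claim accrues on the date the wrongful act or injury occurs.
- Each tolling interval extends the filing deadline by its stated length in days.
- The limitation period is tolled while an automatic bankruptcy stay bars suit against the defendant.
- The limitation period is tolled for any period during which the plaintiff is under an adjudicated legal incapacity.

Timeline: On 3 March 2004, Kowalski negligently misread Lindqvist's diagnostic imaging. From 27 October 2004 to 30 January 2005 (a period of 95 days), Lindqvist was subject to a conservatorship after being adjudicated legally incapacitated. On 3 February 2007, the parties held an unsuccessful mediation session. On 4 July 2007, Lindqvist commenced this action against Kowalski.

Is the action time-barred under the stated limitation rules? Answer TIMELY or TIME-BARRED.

TIME-BARRED

The limitation period began to run on 3 March 2004.
3 years from 3 March 2004 is 3 March 2007.
The period was tolled for 95 days by the plaintiff's legal incapacity (27 October 2004 to 30 January 2005), pushing the deadline to 6 June 2007.
None of the other events listed affects the running of the period under the stated rules.
Lindqvist filed on 4 July 2007, after the 6 June 2007 deadline, so the action is time-barred.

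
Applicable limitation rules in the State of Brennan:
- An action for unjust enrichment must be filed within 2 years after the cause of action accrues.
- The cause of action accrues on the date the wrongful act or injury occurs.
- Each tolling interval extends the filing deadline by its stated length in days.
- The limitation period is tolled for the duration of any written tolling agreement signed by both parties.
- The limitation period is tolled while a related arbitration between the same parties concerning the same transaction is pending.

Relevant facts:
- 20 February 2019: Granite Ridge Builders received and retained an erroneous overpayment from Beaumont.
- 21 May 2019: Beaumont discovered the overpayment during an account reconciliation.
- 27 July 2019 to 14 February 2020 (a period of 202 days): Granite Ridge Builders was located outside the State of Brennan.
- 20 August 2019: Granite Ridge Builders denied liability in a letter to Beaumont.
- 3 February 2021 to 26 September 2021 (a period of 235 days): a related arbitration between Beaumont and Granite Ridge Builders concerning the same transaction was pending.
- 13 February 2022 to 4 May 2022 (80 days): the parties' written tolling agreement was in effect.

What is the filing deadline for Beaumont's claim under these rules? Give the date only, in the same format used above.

Because the rule ties accrual to occurrence, the claim accrued on 20 February 2019, not on the 21 May 2019 discovery date.
2 years from 20 February 2019 is 20 February 2021.
The pending related arbitration from 3 February 2021 to 26 September 2021 tolled the period for 235 days, extending the deadline to 13 October 2021.
The written tolling agreement from 13 February 2022 to 4 May 2022 began after the period had already run on 13 October 2021, so it has no tolling effect.
The defendant's absence from the jurisdiction from 27 July 2019 to 14 February 2020 does not toll the period, because no stated rule makes the defendant's absence a tolling event.
None of the other events listed affects the running of the period under the stated rules.

13 October 2021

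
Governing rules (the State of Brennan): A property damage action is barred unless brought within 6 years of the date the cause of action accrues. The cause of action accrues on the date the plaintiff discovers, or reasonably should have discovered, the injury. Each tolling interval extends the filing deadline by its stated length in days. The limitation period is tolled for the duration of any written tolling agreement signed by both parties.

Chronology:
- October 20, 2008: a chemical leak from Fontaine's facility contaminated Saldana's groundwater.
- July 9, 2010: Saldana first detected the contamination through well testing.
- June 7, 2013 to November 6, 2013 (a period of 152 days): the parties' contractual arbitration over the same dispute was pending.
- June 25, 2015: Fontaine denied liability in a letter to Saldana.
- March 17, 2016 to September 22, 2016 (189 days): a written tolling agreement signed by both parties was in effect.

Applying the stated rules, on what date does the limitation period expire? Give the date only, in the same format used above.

The claim did not accrue until Saldana discovered the injury on July 9, 2010; the October 20, 2008 act date does not start the clock under the stated rule.
6 years from July 9, 2010 is July 9, 2016.
The period was tolled for 189 days by the written tolling agreement (March 17, 2016 to September 22, 2016), pushing the deadline to January 14, 2017.
No stated provision tolls the period for a pending arbitration, so the interval from June 7, 2013 to November 6, 2013 has no effect on the deadline.
None of the other events listed affects the running of the period under the stated rules.

January 14, 2017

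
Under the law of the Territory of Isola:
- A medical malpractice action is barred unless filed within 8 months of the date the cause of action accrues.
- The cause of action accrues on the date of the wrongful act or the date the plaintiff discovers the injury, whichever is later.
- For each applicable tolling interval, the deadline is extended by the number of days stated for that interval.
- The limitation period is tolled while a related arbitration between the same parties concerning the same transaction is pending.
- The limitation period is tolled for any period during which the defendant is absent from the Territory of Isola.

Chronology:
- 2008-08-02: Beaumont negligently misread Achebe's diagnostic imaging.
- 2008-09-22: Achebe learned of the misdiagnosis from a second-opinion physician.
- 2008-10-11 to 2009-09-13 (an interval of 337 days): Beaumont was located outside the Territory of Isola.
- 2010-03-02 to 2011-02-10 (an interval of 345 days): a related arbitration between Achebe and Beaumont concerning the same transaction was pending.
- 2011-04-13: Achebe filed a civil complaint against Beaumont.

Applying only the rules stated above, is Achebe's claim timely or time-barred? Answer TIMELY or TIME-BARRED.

TIME-BARRED

Because discovery on 2008-09-22 post-dates the 2008-08-02 act, accrual under the later-of rule falls on 2008-09-22.
The untolled deadline — 8 months after 2008-09-22 — is 2009-05-22.
The period was tolled for 337 days by the defendant's absence from the jurisdiction (2008-10-11 to 2009-09-13), pushing the deadline to 2010-04-24.
Because the pending related arbitration ran from 2010-03-02 to 2011-02-10, the deadline is extended by 345 days to 2011-04-04.
Filing on 2011-04-13 missed the 2011-04-04 deadline — the action is time-barred.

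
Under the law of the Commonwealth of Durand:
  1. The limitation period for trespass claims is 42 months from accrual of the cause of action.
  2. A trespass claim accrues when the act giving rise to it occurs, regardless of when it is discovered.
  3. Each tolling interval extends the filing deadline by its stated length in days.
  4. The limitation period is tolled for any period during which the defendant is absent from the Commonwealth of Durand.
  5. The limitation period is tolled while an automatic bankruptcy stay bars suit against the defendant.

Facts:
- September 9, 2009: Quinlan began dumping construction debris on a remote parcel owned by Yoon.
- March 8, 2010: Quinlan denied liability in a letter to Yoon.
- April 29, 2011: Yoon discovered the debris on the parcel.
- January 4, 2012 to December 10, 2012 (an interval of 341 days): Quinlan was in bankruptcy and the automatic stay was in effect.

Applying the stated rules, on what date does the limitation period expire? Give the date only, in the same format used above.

February 13, 2014

Because the rule ties accrual to occurrence, the claim accrued on September 9, 2009, not on the April 29, 2011 discovery date.
The untolled deadline — 42 months after September 9, 2009 — is March 9, 2013.
The period was tolled for 341 days by the automatic bankruptcy stay (January 4, 2012 to December 10, 2012), pushing the deadline to February 13, 2014.
Nothing else in the chronology tolls or restarts the period.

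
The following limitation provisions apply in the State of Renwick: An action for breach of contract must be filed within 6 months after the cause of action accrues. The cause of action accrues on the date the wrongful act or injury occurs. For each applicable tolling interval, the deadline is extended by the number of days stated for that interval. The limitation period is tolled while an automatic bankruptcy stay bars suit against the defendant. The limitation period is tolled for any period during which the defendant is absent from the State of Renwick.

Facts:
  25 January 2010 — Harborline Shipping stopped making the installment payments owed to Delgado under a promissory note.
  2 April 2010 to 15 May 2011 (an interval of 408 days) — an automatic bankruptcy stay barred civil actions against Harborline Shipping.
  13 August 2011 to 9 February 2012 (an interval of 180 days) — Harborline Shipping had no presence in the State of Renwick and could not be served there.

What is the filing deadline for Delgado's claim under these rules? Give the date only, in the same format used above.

4 March 2012

The limitation period began to run on 25 January 2010.
Adding the 6 months base period to 25 January 2010 gives a deadline of 25 July 2010, before any tolling.
The automatic bankruptcy stay from 2 April 2010 to 15 May 2011 tolled the period for 408 days, extending the deadline to 6 September 2011.
The period was tolled for 180 days by the defendant's absence from the jurisdiction (13 August 2011 to 9 February 2012), pushing the deadline to 4 March 2012.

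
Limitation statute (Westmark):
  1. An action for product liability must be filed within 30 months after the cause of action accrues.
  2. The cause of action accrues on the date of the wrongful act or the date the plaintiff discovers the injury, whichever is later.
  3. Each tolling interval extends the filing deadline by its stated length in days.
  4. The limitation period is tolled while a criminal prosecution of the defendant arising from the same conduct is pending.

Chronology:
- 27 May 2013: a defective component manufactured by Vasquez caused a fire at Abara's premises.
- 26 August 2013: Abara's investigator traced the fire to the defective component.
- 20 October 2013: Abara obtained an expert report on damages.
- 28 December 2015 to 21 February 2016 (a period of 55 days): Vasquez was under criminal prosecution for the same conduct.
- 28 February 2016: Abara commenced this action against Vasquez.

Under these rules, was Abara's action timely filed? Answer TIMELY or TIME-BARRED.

TIMELY

The claim accrued on 26 August 2013 — the later of the 27 May 2013 act and the 26 August 2013 discovery.
Adding the 30 months base period to 26 August 2013 gives a deadline of 26 February 2016, before any tolling.
Because the pending criminal prosecution ran from 28 December 2015 to 21 February 2016, the deadline is extended by 55 days to 21 April 2016.
The other events in the timeline have no effect on the limitation period under the stated rules.
Abara filed on 28 February 2016, before the 21 April 2016 deadline, so the action is timely.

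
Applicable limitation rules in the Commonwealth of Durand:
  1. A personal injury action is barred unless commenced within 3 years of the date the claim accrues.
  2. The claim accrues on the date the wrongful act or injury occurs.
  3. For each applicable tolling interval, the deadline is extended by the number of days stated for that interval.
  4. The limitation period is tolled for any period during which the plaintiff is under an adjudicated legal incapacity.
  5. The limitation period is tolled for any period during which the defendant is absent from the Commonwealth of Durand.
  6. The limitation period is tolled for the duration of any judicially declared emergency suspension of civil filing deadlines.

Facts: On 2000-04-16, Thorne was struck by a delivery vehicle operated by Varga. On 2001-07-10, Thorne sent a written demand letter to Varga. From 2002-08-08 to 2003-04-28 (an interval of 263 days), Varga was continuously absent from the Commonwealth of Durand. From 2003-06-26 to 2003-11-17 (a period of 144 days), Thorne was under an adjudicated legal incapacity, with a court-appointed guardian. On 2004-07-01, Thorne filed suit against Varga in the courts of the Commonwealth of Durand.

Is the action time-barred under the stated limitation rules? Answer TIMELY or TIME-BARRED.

TIME-BARRED

The claim accrued on 2000-04-16, the date of the act.
Adding the 3 years base period to 2000-04-16 gives a deadline of 2003-04-16, before any tolling.
The period was tolled for 263 days by the defendant's absence from the jurisdiction (2002-08-08 to 2003-04-28), pushing the deadline to 2004-01-04.
The period was tolled for 144 days by the plaintiff's legal incapacity (2003-06-26 to 2003-11-17), pushing the deadline to 2004-05-27.
Nothing else in the chronology tolls or restarts the period.
The 2004-07-01 filing falls after the 2004-05-27 deadline; the claim is time-barred.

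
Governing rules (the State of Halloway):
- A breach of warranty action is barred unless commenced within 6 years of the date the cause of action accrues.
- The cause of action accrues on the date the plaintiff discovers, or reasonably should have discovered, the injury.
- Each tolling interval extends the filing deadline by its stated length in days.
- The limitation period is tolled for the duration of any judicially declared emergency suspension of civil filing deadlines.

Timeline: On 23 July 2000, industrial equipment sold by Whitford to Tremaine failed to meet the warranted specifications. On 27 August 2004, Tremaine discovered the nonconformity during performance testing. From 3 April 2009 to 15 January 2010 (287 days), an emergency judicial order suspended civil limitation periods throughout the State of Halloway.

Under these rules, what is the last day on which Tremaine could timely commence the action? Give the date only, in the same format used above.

10 June 2011

The claim did not accrue until Tremaine discovered the injury on 27 August 2004; the 23 July 2000 act date does not start the clock under the stated rule.
Adding the 6 years base period to 27 August 2004 gives a deadline of 27 August 2010, before any tolling.
The period was tolled for 287 days by the emergency suspension of filing deadlines (3 April 2009 to 15 January 2010), pushing the deadline to 10 June 2011.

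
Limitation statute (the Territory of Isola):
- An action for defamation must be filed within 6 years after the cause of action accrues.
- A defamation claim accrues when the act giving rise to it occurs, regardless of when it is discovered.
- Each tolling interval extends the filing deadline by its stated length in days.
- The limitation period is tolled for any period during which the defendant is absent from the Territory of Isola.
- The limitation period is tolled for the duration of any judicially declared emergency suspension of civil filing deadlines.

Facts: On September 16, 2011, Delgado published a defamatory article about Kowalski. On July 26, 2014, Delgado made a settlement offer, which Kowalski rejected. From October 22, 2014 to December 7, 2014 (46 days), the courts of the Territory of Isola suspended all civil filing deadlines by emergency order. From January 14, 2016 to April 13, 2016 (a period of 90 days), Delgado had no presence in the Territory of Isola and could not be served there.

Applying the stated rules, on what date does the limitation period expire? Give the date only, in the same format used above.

January 30, 2018

The cause of action accrued on September 16, 2011, the date of the act.
6 years from September 16, 2011 is September 16, 2017.
The emergency suspension of filing deadlines from October 22, 2014 to December 7, 2014 tolled the period for 46 days, extending the deadline to November 1, 2017.
The period was tolled for 90 days by the defendant's absence from the jurisdiction (January 14, 2016 to April 13, 2016), pushing the deadline to January 30, 2018.
None of the other events listed affects the running of the period under the stated rules.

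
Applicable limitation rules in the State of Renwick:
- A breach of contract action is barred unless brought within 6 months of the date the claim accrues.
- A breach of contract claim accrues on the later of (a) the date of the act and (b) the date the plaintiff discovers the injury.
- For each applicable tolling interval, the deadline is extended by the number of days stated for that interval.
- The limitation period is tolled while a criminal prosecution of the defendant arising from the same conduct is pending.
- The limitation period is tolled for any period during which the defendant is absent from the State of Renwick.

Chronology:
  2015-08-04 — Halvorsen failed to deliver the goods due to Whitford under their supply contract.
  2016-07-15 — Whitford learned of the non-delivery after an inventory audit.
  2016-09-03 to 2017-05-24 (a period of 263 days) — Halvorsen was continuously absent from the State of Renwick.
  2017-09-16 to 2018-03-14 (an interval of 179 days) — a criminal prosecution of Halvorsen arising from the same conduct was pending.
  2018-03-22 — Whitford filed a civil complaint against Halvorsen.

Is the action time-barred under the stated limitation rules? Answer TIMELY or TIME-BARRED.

Taking the later of the act (2015-08-04) and discovery (2016-07-15), the claim accrued on 2016-07-15.
6 months from 2016-07-15 is 2017-01-15.
The period was tolled for 263 days by the defendant's absence from the jurisdiction (2016-09-03 to 2017-05-24), pushing the deadline to 2017-10-05.
The period was tolled for 179 days by the pending criminal prosecution (2017-09-16 to 2018-03-14), pushing the deadline to 2018-04-02.
The 2018-03-22 filing precedes the 2018-04-02 deadline; the claim is timely.

TIMELY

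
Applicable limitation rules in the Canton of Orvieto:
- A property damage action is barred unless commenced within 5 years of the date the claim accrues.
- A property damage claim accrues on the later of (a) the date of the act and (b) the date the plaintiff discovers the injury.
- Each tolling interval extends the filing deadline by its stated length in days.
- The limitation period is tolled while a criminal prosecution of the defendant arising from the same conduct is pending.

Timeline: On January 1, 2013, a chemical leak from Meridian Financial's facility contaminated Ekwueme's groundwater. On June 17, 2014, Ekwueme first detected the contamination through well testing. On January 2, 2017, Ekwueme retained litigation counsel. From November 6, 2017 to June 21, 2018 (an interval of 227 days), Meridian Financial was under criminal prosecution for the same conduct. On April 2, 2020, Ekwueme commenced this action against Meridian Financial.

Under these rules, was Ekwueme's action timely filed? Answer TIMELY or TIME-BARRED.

Taking the later of the act (January 1, 2013) and discovery (June 17, 2014), the claim accrued on June 17, 2014.
5 years from June 17, 2014 is June 17, 2019.
Because the pending criminal prosecution ran from November 6, 2017 to June 21, 2018, the deadline is extended by 227 days to January 30, 2020.
The other events in the timeline have no effect on the limitation period under the stated rules.
Filing on April 2, 2020 missed the January 30, 2020 deadline — the action is time-barred.

TIME-BARRED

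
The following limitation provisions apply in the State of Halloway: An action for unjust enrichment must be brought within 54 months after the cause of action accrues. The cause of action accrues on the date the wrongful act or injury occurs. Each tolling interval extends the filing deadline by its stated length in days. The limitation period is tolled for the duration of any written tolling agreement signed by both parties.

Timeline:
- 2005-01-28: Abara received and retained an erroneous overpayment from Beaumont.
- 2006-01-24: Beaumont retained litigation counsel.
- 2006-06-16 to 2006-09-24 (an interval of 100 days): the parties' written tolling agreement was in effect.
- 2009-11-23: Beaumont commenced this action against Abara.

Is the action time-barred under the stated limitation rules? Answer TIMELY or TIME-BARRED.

TIME-BARRED

The cause of action accrued on 2005-01-28, the date of the act.
The untolled deadline — 54 months after 2005-01-28 — is 2009-07-28.
The period was tolled for 100 days by the written tolling agreement (2006-06-16 to 2006-09-24), pushing the deadline to 2009-11-05.
The other events in the timeline have no effect on the limitation period under the stated rules.
Filing on 2009-11-23 missed the 2009-11-05 deadline — the action is time-barred.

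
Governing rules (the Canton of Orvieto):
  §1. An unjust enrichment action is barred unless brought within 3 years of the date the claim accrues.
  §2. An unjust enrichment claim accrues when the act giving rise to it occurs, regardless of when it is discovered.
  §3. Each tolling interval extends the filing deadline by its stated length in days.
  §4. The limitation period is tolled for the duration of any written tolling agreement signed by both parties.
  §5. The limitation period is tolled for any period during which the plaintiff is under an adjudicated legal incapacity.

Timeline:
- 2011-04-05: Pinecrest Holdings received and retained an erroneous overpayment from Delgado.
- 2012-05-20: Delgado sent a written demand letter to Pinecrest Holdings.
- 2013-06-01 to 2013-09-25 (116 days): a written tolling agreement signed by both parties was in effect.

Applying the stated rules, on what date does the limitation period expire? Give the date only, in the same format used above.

The claim accrued on 2011-04-05, the date of the act.
3 years from 2011-04-05 is 2014-04-05.
The period was tolled for 116 days by the written tolling agreement (2013-06-01 to 2013-09-25), pushing the deadline to 2014-07-30.
None of the other events listed affects the running of the period under the stated rules.

2014-07-30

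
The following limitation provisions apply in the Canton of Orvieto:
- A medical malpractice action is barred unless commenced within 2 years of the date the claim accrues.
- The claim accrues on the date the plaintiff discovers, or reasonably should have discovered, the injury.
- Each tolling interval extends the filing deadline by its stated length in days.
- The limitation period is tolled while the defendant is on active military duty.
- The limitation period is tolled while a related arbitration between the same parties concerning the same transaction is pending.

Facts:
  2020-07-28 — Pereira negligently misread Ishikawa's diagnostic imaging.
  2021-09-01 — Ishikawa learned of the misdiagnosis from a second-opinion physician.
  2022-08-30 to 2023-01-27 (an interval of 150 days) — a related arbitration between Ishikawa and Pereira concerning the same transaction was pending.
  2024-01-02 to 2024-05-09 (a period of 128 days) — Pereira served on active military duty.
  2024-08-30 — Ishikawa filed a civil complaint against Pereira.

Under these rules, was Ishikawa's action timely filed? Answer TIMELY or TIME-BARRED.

The claim did not accrue until Ishikawa discovered the injury on 2021-09-01; the 2020-07-28 act date does not start the clock under the stated rule.
The untolled deadline — 2 years after 2021-09-01 — is 2023-09-01.
Because the pending related arbitration ran from 2022-08-30 to 2023-01-27, the deadline is extended by 150 days to 2024-01-29.
Because the defendant's active military service ran from 2024-01-02 to 2024-05-09, the deadline is extended by 128 days to 2024-06-05.
The 2024-08-30 filing falls after the 2024-06-05 deadline; the claim is time-barred.

TIME-BARRED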